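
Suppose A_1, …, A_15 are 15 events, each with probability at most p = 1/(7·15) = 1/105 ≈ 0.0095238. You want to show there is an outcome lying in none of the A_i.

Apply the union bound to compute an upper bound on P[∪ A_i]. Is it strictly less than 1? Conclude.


Union bound: P[∪_{i=1}^{15} A_i] ≤ Σ_i P[A_i] ≤ 15·p = 15·(1/105) = 1/7.
Numerically: 1/7 ≈ 0.1428571.
Is 1/7 < 1? YES.
Since P[∪ A_i] ≤ 1/7 < 1, the complement has P[∩ A_i^c] ≥ 1 − 1/7 = 6/7 > 0, so some outcome avoids every A_i.

15·p = 1/7 ≈ 0.1428571; existence CERTIFIED by the union bound.


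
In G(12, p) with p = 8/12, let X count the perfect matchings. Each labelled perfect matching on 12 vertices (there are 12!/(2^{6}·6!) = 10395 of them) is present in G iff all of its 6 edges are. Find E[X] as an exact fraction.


K_12 has 12!/(2^{6}·6!) = 10395 labelled perfect matchings.
For each such perfect matching H, let X_H = 1 if all 6 edges of H are present in G. Then P[X_H = 1] = p^{6} = (2/3)^{6} = 64/729.
By linearity: E[X] = Σ_H E[X_H] = 10395 · p^{6} = 10395 · 64/729 = 24640/27.
Numerically: E[X] ≈ 913.

E[X] = 10395 · (2/3)^{6} = 24640/27 ≈ 913.


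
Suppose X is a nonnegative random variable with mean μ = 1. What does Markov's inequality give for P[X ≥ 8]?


μ = E[X] = 1, a = 8.
Markov: P[X ≥ 8] ≤ μ/a = (1)/8 = 1/8.
Numerically: ≈ 0.12500.
(Since a = 8 > μ = 1.00000, the bound 1/8 is < 1 and informative.)

P[X ≥ 8] ≤ 1/8 ≈ 0.12500.


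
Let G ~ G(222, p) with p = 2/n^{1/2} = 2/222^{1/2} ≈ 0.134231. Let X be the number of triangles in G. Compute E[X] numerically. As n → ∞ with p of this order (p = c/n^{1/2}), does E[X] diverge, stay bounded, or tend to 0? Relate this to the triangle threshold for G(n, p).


Number of potential triangles: C(222, 3) = 1798940.
Each occurs with probability p³ ≈ (0.134231)³ ≈ 2.41858038e-03.
By linearity: E[X] = C(222, 3)·p³ ≈ 1798940 · 2.41858038e-03 ≈ 4350.880987.
Since α = 1/2 < 1, p = c/n^{1/2} ≫ 1/n is above the triangle threshold p ~ 1/n. Asymptotically E[X] ~ (c³/6)·n^{3(1−α)} = (2³/6)·n^{1.5} → ∞; triangles are abundant w.h.p.

E[X] ≈ 4350.880987; in regime p = Θ(1/n^{1/2}) E[X] diverges (above the triangle threshold p ~ 1/n).


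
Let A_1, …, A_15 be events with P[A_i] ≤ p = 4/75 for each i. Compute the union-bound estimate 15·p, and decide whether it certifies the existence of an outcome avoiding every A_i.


Union bound: P[∪_{i=1}^{15} A_i] ≤ Σ_i P[A_i] ≤ 15·p = 15·(4/75) = 4/5.
Numerically: 4/5 ≈ 0.8000.
Is 4/5 < 1? YES.
Since P[∪ A_i] ≤ 4/5 < 1, the complement has P[∩ A_i^c] ≥ 1 − 4/5 = 1/5 > 0, so some outcome avoids every A_i.

15·p = 4/5 ≈ 0.8000; existence CERTIFIED by the union bound.


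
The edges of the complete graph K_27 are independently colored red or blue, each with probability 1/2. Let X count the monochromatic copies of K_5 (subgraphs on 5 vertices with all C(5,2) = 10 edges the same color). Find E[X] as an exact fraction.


Let X = Σ_S X_S over the C(27, 5) = 80730 subsets S of size 5, where X_S = 1 if the K_5 on S is monochromatic.
For a fixed S, the K_5 on S has C(5, 2) = 10 edges. P[all 10 edges red] = (1/2)^10, and likewise for blue, so P[monochromatic] = 2·(1/2)^10 = 2^{1 − 10} = 1/512.
By linearity: E[X] = C(27, 5) · 2^{1 − 10} = 80730 · 1/512 = 40365/256.
Numerically: E[X] ≈ 157.6758.

E[X] = C(27,5)·2^(1−C(5,2)) = 40365/256 ≈ 157.6758.


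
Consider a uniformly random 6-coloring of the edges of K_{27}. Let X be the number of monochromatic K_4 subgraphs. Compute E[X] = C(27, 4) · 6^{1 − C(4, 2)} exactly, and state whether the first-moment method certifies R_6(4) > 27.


E[X] = C(27, 4) · 6^{1 − 6} = 17550 · 6^{−5} = 17550/7776.
As a reduced fraction: E[X] = 325/144 ≈ 2.2569444.
Is E[X] < 1? NO.
Since E[X] ≥ 1, the first-moment bound is inconclusive at n = 27; it does NOT by itself certify R_6(4) > 27.

E[X] = 325/144 ≈ 2.2569444; E[X] ≥ 1; first-moment method inconclusive here.


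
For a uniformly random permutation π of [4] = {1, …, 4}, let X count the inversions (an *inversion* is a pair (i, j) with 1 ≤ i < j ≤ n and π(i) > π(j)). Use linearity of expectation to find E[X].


Write X = Σ X_I over the C(4, 2) = 6 pairs i < j, with X_I the indicator of one inversion.
There are 6 indicators.
For each fixed pair i < j, the values π(i) and π(j) are two distinct elements of {1, …, 4} in uniformly random order; by symmetry P[π(i) > π(j)] = 1/2.
By linearity: E[X] = 6 · (1/2) = C(4, 2) · (1/2) = 6/2 = 3 ≈ 3.000.

E[X] = 3 = 3.000.


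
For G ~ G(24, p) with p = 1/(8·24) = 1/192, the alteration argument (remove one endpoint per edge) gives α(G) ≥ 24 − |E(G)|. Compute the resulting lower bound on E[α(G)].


E[|E(G)|] = C(24, 2)·p = 276 · (1/192) = 23/16.
E[α(G)] ≥ n − E[|E(G)|] = 24 − 23/16 = 361/16.
Numerically: ≈ 22.5625.
(This is only a lower bound; the true E[α(G)] may be larger.)

E[α(G)] ≥ 361/16 ≈ 22.5625.


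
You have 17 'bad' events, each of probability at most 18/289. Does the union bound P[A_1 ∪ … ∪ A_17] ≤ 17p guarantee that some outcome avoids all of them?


Union bound: P[∪_{i=1}^{17} A_i] ≤ Σ_i P[A_i] ≤ 17·p = 17·(18/289) = 18/17.
Numerically: 18/17 ≈ 1.059.
Is 18/17 < 1? NO.
Since the bound 18/17 is ≥ 1, the union bound is uninformative here; it does NOT by itself certify existence.

17·p = 18/17 ≈ 1.059; existence NOT certified by the union bound.


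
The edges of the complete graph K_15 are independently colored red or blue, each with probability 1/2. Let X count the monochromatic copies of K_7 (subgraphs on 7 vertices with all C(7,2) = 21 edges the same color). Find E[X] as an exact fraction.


Let X = Σ_S X_S over the C(15, 7) = 6435 subsets S of size 7, where X_S = 1 if the K_7 on S is monochromatic.
For a fixed S, the K_7 on S has C(7, 2) = 21 edges. P[all 21 edges red] = (1/2)^21, and likewise for blue, so P[monochromatic] = 2·(1/2)^21 = 2^{1 − 21} = 1/1048576.
By linearity of expectation: E[X] = C(15, 7) · 2^{1 − 21} = 6435 · 1/1048576 = 6435/1048576.
Numerically: E[X] ≈ 0.00614.

E[X] = C(15,7)·2^(1−C(7,2)) = 6435/1048576 ≈ 0.00614.


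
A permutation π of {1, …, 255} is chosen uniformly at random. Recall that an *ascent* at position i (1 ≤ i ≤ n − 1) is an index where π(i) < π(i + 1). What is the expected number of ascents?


Write X = Σ X_I over i = 1, …, 254, with X_I the indicator of one ascent.
There are 254 indicators.
For each fixed i, the pair (π(i), π(i+1)) is a uniformly random ordered pair of distinct values from {1, …, 255}; by symmetry P[π(i) < π(i+1)] = 1/2.
By linearity: E[X] = 254 · (1/2) = (255 − 1) · (1/2) = 127 ≈ 127.000.

E[X] = 127 = 127.000.


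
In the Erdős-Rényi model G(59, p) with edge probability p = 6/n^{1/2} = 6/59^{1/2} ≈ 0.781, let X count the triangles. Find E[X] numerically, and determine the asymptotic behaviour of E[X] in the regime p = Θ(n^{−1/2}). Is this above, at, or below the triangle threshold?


Number of potential triangles: C(59, 3) = 32509.
Each occurs with probability p³ ≈ (0.781)³ ≈ 4.76624e-01.
By linearity: E[X] = C(59, 3)·p³ ≈ 32509 · 4.76624e-01 ≈ 15494.563.
Since α = 1/2 < 1, p = c/n^{1/2} ≫ 1/n is above the triangle threshold p ~ 1/n. Asymptotically E[X] ~ (c³/6)·n^{3(1−α)} = (6³/6)·n^{1.5} → ∞; triangles are abundant w.h.p.

E[X] ≈ 15494.563; in regime p = Θ(1/n^{1/2}) E[X] diverges (above the triangle threshold p ~ 1/n).


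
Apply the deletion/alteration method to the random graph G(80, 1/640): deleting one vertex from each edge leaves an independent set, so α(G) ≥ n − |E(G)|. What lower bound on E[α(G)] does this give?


E[|E(G)|] = C(80, 2)·p = 3160 · (1/640) = 79/16.
E[α(G)] ≥ n − E[|E(G)|] = 80 − 79/16 = 1201/16.
Numerically: ≈ 75.0625.
(This is only a lower bound; the true E[α(G)] may be larger.)

E[α(G)] ≥ 1201/16 ≈ 75.0625.


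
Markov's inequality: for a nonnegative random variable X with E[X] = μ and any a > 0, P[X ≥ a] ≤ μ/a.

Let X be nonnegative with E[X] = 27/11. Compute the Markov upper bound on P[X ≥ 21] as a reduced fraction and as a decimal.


μ = E[X] = 27/11, a = 21.
Markov: P[X ≥ 21] ≤ μ/a = (27/11)/21 = 9/77.
Numerically: ≈ 0.1169.
(Since a = 21 > μ = 2.4545, the bound 9/77 is < 1 and informative.)

P[X ≥ 21] ≤ 9/77 ≈ 0.1169.


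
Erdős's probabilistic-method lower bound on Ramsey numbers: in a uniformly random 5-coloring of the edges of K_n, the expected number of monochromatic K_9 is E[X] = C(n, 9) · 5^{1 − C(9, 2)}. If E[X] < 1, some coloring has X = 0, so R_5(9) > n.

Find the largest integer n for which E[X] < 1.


We need C(n, 9) · 5^{1 − 36} < 1, i.e. C(n, 9) < 5^{36 − 1} = 2910383045673370361328125.
Check values of n near the boundary:
  n = 2166: C(2166, 9) = 2844037944203015677277940; 2844037944203015677277940 < 2910383045673370361328125? YES
  n = 2167: C(2167, 9) = 2855899084841489792706810; 2855899084841489792706810 < 2910383045673370361328125? YES
  n = 2168: C(2168, 9) = 2867804175977929537095120; 2867804175977929537095120 < 2910383045673370361328125? YES
  n = 2169: C(2169, 9) = 2879753360044504243499683; 2879753360044504243499683 < 2910383045673370361328125? YES
  n = 2170: C(2170, 9) = 2891746779868845075610510; 2891746779868845075610510 < 2910383045673370361328125? YES
  n = 2171: C(2171, 9) = 2903784578674959601827205; 2903784578674959601827205 < 2910383045673370361328125? YES
  n = 2172: C(2172, 9) = 2915866900084148060642020; 2915866900084148060642020 < 2910383045673370361328125? NO
  n = 2173: C(2173, 9) = 2927993888115921319674265; 2927993888115921319674265 < 2910383045673370361328125? NO
  n = 2174: C(2174, 9) = 2940165687188920530702934; 2940165687188920530702934 < 2910383045673370361328125? NO
The largest n with C(n, 9) < 2910383045673370361328125 is n = 2171 (where E[X] = 580756915734991920365441/582076609134674072265625 ≈ 0.997733). Hence R_5(9) > 2171, i.e. R_5(9) ≥ 2172.

Largest n = 2171; hence R_5(9) > 2171.


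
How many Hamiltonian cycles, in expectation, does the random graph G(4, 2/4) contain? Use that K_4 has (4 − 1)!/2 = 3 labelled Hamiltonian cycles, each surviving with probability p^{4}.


K_4 has (4 − 1)!/2 = 3 labelled Hamiltonian cycles.
For each such Hamiltonian cycle H, let X_H = 1 if all 4 edges of H are present in G. Then P[X_H = 1] = p^{4} = (1/2)^{4} = 1/16.
By linearity of expectation: E[X] = Σ_H E[X_H] = 3 · p^{4} = 3 · 1/16 = 3/16.
Numerically: E[X] ≈ 0.1875.

E[X] = 3 · (1/2)^{4} = 3/16 ≈ 0.1875.


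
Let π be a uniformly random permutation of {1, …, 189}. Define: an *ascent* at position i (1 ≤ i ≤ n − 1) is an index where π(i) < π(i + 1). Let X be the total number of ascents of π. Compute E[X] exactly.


Write X = Σ X_I over i = 1, …, 188, with X_I the indicator of one ascent.
There are 188 indicators.
For each fixed i, the pair (π(i), π(i+1)) is a uniformly random ordered pair of distinct values from {1, …, 189}; by symmetry P[π(i) < π(i+1)] = 1/2.
By linearity: E[X] = 188 · (1/2) = (189 − 1) · (1/2) = 94 ≈ 94.0000.

E[X] = 94 = 94.0000.


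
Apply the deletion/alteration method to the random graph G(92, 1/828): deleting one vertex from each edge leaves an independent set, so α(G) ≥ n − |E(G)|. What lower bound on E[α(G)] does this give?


E[|E(G)|] = C(92, 2)·p = 4186 · (1/828) = 91/18.
E[α(G)] ≥ n − E[|E(G)|] = 92 − 91/18 = 1565/18.
Numerically: ≈ 86.9444.
(This is only a lower bound; the true E[α(G)] may be larger.)

E[α(G)] ≥ 1565/18 ≈ 86.9444.


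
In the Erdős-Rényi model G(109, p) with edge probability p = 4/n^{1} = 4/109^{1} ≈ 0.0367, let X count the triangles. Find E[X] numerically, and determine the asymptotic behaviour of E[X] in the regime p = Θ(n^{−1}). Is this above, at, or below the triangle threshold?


Number of potential triangles: C(109, 3) = 209934.
Each occurs with probability p³ ≈ (0.0367)³ ≈ 4.941974e-05.
By linearity: E[X] = C(109, 3)·p³ ≈ 209934 · 4.941974e-05 ≈ 10.3749.
Here α = 1, so p = 4/n is exactly at the triangle threshold p ~ 1/n. Asymptotically E[X] → c³/6 = 4³/6 = 32/3 ≈ 10.6667, a bounded constant. In this regime the triangle count is asymptotically Poisson(c³/6).

E[X] ≈ 10.3749; in regime p = Θ(1/n^{1}) E[X] stays bounded (at the triangle threshold p ~ 1/n).


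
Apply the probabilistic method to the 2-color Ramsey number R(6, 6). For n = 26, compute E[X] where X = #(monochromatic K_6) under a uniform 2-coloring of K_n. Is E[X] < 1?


E[X] = C(26, 6) · 2^{1 − 15} = 230230 · 2^{−14} = 230230/16384.
As a reduced fraction: E[X] = 115115/8192 ≈ 14.0521.
Is E[X] < 1? NO.
Since E[X] ≥ 1, the first-moment bound is inconclusive at n = 26; it does NOT by itself certify R(6, 6) > 26.

E[X] = 115115/8192 ≈ 14.0521; E[X] ≥ 1; first-moment method inconclusive here.


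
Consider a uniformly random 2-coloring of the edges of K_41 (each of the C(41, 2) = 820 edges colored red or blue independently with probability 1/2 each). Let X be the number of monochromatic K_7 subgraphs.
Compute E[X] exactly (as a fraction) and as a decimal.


Let X = Σ_S X_S over the C(41, 7) = 22481940 subsets S of size 7, where X_S = 1 if the K_7 on S is monochromatic.
For a fixed S, the K_7 on S has C(7, 2) = 21 edges. P[all 21 edges red] = (1/2)^21, and likewise for blue, so P[monochromatic] = 2·(1/2)^21 = 2^{1 − 21} = 1/1048576.
By linearity: E[X] = C(41, 7) · 2^{1 − 21} = 22481940 · 1/1048576 = 5620485/262144.
Numerically: E[X] ≈ 21.44045.

E[X] = C(41,7)·2^(1−C(7,2)) = 5620485/262144 ≈ 21.44045.


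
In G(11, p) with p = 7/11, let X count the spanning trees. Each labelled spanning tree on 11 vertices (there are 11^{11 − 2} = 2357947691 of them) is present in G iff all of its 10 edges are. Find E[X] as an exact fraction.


K_11 has 11^{11 − 2} = 2357947691 labelled spanning trees.
For each such spanning tree H, let X_H = 1 if all 10 edges of H are present in G. Then P[X_H = 1] = p^{10} = (7/11)^{10} = 282475249/25937424601.
Summing the indicators: E[X] = Σ_H E[X_H] = 2357947691 · p^{10} = 2357947691 · 282475249/25937424601 = 282475249/11.
Numerically: E[X] ≈ 2.56796e+07.

E[X] = 2357947691 · (7/11)^{10} = 282475249/11 ≈ 2.56796e+07.


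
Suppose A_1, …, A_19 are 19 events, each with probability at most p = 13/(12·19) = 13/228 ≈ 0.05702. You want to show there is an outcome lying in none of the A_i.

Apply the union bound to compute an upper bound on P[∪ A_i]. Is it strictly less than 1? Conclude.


Union bound: P[∪_{i=1}^{19} A_i] ≤ Σ_i P[A_i] ≤ 19·p = 19·(13/228) = 13/12.
Numerically: 13/12 ≈ 1.08333.
Is 13/12 < 1? NO.
Since the bound 13/12 is ≥ 1, the union bound is uninformative here; it does NOT by itself certify existence.

19·p = 13/12 ≈ 1.08333; existence NOT certified by the union bound.


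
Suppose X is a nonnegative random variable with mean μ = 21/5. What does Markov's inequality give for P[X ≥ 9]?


μ = E[X] = 21/5, a = 9.
Markov: P[X ≥ 9] ≤ μ/a = (21/5)/9 = 7/15.
Numerically: ≈ 0.466667.
(Since a = 9 > μ = 4.200000, the bound 7/15 is < 1 and informative.)

P[X ≥ 9] ≤ 7/15 ≈ 0.466667.


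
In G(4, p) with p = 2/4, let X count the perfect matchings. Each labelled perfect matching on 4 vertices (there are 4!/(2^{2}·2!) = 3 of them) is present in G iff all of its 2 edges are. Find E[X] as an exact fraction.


K_4 has 4!/(2^{2}·2!) = 3 labelled perfect matchings.
For each such perfect matching H, let X_H = 1 if all 2 edges of H are present in G. Then P[X_H = 1] = p^{2} = (1/2)^{2} = 1/4.
Summing the indicators: E[X] = Σ_H E[X_H] = 3 · p^{2} = 3 · 1/4 = 3/4.
Numerically: E[X] ≈ 0.75.

E[X] = 3 · (1/2)^{2} = 3/4 ≈ 0.75.


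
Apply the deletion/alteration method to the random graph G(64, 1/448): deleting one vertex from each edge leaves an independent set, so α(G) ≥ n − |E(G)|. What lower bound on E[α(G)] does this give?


E[|E(G)|] = C(64, 2)·p = 2016 · (1/448) = 9/2.
E[α(G)] ≥ n − E[|E(G)|] = 64 − 9/2 = 119/2.
Numerically: ≈ 59.500.
(This is only a lower bound; the true E[α(G)] may be larger.)

E[α(G)] ≥ 119/2 ≈ 59.500.


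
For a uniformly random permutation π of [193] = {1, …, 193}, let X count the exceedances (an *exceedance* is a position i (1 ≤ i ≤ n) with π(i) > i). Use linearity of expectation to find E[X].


Write X = Σ_{i=1}^{193} X_i, where X_i = 1_{π(i) > i}.
For each fixed i, π(i) is uniform over {1, …, 193} (marginal of a uniform permutation), so P[π(i) > i] = (n − i)/n. Summing: Σ_{i=1}^{193} (n − i)/n = (0 + 1 + … + 192)/193 = 193(193 − 1)/(2·193) = (193 − 1)/2.
Hence E[X] = Σ_{i=1}^{193} (193 − i)/193 = 96 ≈ 96.00000.

E[X] = 96 = 96.00000.


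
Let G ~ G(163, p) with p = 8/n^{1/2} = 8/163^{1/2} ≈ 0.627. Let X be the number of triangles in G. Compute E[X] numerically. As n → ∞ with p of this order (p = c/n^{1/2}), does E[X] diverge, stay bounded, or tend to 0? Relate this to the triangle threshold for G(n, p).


Number of potential triangles: C(163, 3) = 708561.
Each occurs with probability p³ ≈ (0.627)³ ≈ 2.46030e-01.
By linearity: E[X] = C(163, 3)·p³ ≈ 708561 · 2.46030e-01 ≈ 174327.459.
Since α = 1/2 < 1, p = c/n^{1/2} ≫ 1/n is above the triangle threshold p ~ 1/n. Asymptotically E[X] ~ (c³/6)·n^{3(1−α)} = (8³/6)·n^{1.5} → ∞; triangles are abundant w.h.p.

E[X] ≈ 174327.459; in regime p = Θ(1/n^{1/2}) E[X] diverges (above the triangle threshold p ~ 1/n).


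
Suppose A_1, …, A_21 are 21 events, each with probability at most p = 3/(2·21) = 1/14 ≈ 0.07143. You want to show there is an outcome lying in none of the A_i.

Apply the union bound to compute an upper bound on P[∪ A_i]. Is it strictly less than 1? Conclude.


Union bound: P[∪_{i=1}^{21} A_i] ≤ Σ_i P[A_i] ≤ 21·p = 21·(1/14) = 3/2.
Numerically: 3/2 ≈ 1.50000.
Is 3/2 < 1? NO.
Since the bound 3/2 is ≥ 1, the union bound is uninformative here; it does NOT by itself certify existence.

21·p = 3/2 ≈ 1.50000; existence NOT certified by the union bound.


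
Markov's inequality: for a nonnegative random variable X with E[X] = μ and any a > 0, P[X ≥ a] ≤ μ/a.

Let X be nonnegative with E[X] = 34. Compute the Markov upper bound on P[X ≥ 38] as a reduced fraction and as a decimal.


μ = E[X] = 34, a = 38.
Markov: P[X ≥ 38] ≤ μ/a = (34)/38 = 17/19.
Numerically: ≈ 0.8947.
(Since a = 38 > μ = 34.0000, the bound 17/19 is < 1 and informative.)

P[X ≥ 38] ≤ 17/19 ≈ 0.8947.


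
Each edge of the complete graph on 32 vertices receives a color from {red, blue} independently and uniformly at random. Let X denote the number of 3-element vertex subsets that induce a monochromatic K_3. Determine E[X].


Let X = Σ_S X_S over the C(32, 3) = 4960 subsets S of size 3, where X_S = 1 if the K_3 on S is monochromatic.
For a fixed S, the K_3 on S has C(3, 2) = 3 edges. P[all 3 edges red] = (1/2)^3, and likewise for blue, so P[monochromatic] = 2·(1/2)^3 = 2^{1 − 3} = 1/4.
By linearity: E[X] = C(32, 3) · 2^{1 − 3} = 4960 · 1/4 = 1240.
Numerically: E[X] ≈ 1240.000.

E[X] = C(32,3)·2^(1−C(3,2)) = 1240 ≈ 1240.000.


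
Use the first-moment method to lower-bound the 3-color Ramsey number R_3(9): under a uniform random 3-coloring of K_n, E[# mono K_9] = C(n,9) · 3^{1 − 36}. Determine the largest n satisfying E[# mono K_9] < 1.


We need C(n, 9) · 3^{1 − 36} < 1, i.e. C(n, 9) < 3^{36 − 1} = 50031545098999707.
Check values of n near the boundary:
  n = 297: C(297, 9) = 43842345008337645; 43842345008337645 < 50031545098999707? YES
  n = 298: C(298, 9) = 45207677551849890; 45207677551849890 < 50031545098999707? YES
  n = 299: C(299, 9) = 46610674441390059; 46610674441390059 < 50031545098999707? YES
  n = 300: C(300, 9) = 48052241692154700; 48052241692154700 < 50031545098999707? YES
  n = 301: C(301, 9) = 49533303936090975; 49533303936090975 < 50031545098999707? YES
  n = 302: C(302, 9) = 51054804739588650; 51054804739588650 < 50031545098999707? NO
The largest n with C(n, 9) < 50031545098999707 is n = 301 (where E[X] = 16511101312030325/16677181699666569 ≈ 0.99004). Hence R_3(9) > 301, i.e. R_3(9) ≥ 302.

Largest n = 301; hence R_3(9) > 301.


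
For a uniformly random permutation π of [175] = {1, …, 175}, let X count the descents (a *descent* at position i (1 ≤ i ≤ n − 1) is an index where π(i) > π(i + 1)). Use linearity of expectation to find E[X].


Write X = Σ X_I over i = 1, …, 174, with X_I the indicator of one descent.
There are 174 indicators.
For each fixed i, the pair (π(i), π(i+1)) is a uniformly random ordered pair of distinct values from {1, …, 175}; by symmetry P[π(i) > π(i+1)] = 1/2.
By linearity: E[X] = 174 · (1/2) = (175 − 1) · (1/2) = 87 ≈ 87.0000.

E[X] = 87 = 87.0000.


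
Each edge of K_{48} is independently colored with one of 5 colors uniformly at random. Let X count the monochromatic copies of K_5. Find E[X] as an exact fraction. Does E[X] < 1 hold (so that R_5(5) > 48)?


E[X] = C(48, 5) · 5^{1 − 10} = 1712304 · 5^{−9} = 1712304/1953125.
As a reduced fraction: E[X] = 1712304/1953125 ≈ 0.8766996.
Is E[X] < 1? YES.
Since E[X] < 1, there exists a 5-coloring of K_{48} with no monochromatic K_5; hence R_5(5) > 48.

E[X] = 1712304/1953125 ≈ 0.8766996; E[X] < 1, so R_5(5) > 48.


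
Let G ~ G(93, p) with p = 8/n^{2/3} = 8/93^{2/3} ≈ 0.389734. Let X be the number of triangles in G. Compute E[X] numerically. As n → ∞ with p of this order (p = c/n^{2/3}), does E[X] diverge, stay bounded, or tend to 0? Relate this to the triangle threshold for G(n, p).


Number of potential triangles: C(93, 3) = 129766.
Each occurs with probability p³ ≈ (0.389734)³ ≈ 5.91975951e-02.
By linearity: E[X] = C(93, 3)·p³ ≈ 129766 · 5.91975951e-02 ≈ 7681.835125.
Since α = 2/3 < 1, p = c/n^{2/3} ≫ 1/n is above the triangle threshold p ~ 1/n. Asymptotically E[X] ~ (c³/6)·n^{3(1−α)} = (8³/6)·n^{1} → ∞; triangles are abundant w.h.p.

E[X] ≈ 7681.835125; in regime p = Θ(1/n^{2/3}) E[X] diverges (above the triangle threshold p ~ 1/n).


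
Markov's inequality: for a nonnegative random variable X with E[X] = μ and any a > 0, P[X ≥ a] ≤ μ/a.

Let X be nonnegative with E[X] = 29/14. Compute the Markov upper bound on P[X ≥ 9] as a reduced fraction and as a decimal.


μ = E[X] = 29/14, a = 9.
Markov: P[X ≥ 9] ≤ μ/a = (29/14)/9 = 29/126.
Numerically: ≈ 0.230159.
(Since a = 9 > μ = 2.071429, the bound 29/126 is < 1 and informative.)

P[X ≥ 9] ≤ 29/126 ≈ 0.230159.


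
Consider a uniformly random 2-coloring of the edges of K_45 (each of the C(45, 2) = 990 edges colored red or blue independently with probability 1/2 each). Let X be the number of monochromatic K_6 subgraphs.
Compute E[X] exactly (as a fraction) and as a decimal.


Let X = Σ_S X_S over the C(45, 6) = 8145060 subsets S of size 6, where X_S = 1 if the K_6 on S is monochromatic.
For a fixed S, the K_6 on S has C(6, 2) = 15 edges. P[all 15 edges red] = (1/2)^15, and likewise for blue, so P[monochromatic] = 2·(1/2)^15 = 2^{1 − 15} = 1/16384.
By linearity of expectation: E[X] = C(45, 6) · 2^{1 − 15} = 8145060 · 1/16384 = 2036265/4096.
Numerically: E[X] ≈ 497.135.

E[X] = C(45,6)·2^(1−C(6,2)) = 2036265/4096 ≈ 497.135.


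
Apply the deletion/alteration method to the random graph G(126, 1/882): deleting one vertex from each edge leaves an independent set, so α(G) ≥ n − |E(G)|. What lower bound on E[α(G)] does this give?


E[|E(G)|] = C(126, 2)·p = 7875 · (1/882) = 125/14.
E[α(G)] ≥ n − E[|E(G)|] = 126 − 125/14 = 1639/14.
Numerically: ≈ 117.071429.
(This is only a lower bound; the true E[α(G)] may be larger.)

E[α(G)] ≥ 1639/14 ≈ 117.071429.


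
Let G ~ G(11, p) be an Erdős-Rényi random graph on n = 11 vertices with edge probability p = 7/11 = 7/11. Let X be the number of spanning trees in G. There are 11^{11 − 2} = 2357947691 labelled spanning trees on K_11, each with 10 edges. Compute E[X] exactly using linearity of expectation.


K_11 has 11^{11 − 2} = 2357947691 labelled spanning trees.
For each such spanning tree H, let X_H = 1 if all 10 edges of H are present in G. Then P[X_H = 1] = p^{10} = (7/11)^{10} = 282475249/25937424601.
Summing the indicators: E[X] = Σ_H E[X_H] = 2357947691 · p^{10} = 2357947691 · 282475249/25937424601 = 282475249/11.
Numerically: E[X] ≈ 2.56796e+07.

E[X] = 2357947691 · (7/11)^{10} = 282475249/11 ≈ 2.56796e+07.


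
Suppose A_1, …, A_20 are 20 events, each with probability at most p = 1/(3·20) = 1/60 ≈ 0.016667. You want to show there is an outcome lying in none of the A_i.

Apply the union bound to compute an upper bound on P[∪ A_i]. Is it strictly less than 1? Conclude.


Union bound: P[∪_{i=1}^{20} A_i] ≤ Σ_i P[A_i] ≤ 20·p = 20·(1/60) = 1/3.
Numerically: 1/3 ≈ 0.333333.
Is 1/3 < 1? YES.
Since P[∪ A_i] ≤ 1/3 < 1, the complement has P[∩ A_i^c] ≥ 1 − 1/3 = 2/3 > 0, so some outcome avoids every A_i.

20·p = 1/3 ≈ 0.333333; existence CERTIFIED by the union bound.


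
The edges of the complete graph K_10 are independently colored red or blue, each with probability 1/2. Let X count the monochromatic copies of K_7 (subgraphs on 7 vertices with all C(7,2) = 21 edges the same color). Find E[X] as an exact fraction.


Let X = Σ_S X_S over the C(10, 7) = 120 subsets S of size 7, where X_S = 1 if the K_7 on S is monochromatic.
For a fixed S, the K_7 on S has C(7, 2) = 21 edges. P[all 21 edges red] = (1/2)^21, and likewise for blue, so P[monochromatic] = 2·(1/2)^21 = 2^{1 − 21} = 1/1048576.
Summing: E[X] = C(10, 7) · 2^{1 − 21} = 120 · 1/1048576 = 15/131072.
Numerically: E[X] ≈ 0.0001.

E[X] = C(10,7)·2^(1−C(7,2)) = 15/131072 ≈ 0.0001.


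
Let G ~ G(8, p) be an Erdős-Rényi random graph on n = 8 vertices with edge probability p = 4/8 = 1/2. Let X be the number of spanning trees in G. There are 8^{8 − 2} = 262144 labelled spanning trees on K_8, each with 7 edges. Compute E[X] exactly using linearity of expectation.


K_8 has 8^{8 − 2} = 262144 labelled spanning trees.
For each such spanning tree H, let X_H = 1 if all 7 edges of H are present in G. Then P[X_H = 1] = p^{7} = (1/2)^{7} = 1/128.
By linearity: E[X] = Σ_H E[X_H] = 262144 · p^{7} = 262144 · 1/128 = 2048.
Numerically: E[X] ≈ 2.05e+03.

E[X] = 262144 · (1/2)^{7} = 2048 ≈ 2.05e+03.


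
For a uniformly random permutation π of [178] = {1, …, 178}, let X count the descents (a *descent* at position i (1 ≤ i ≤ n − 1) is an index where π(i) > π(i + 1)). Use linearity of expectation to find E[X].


Write X = Σ X_I over i = 1, …, 177, with X_I the indicator of one descent.
There are 177 indicators.
For each fixed i, the pair (π(i), π(i+1)) is a uniformly random ordered pair of distinct values from {1, …, 178}; by symmetry P[π(i) > π(i+1)] = 1/2.
By linearity: E[X] = 177 · (1/2) = (178 − 1) · (1/2) = 177/2 ≈ 88.500.

E[X] = 177/2 = 88.500.


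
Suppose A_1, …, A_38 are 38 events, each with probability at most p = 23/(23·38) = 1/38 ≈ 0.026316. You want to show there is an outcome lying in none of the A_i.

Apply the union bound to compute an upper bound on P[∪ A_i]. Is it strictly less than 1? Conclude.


Union bound: P[∪_{i=1}^{38} A_i] ≤ Σ_i P[A_i] ≤ 38·p = 38·(1/38) = 1.
Numerically: 1 ≈ 1.000000.
Is 1 < 1? NO.
Since the bound 1 is ≥ 1, the union bound is uninformative here; it does NOT by itself certify existence.

38·p = 1 ≈ 1.000000; existence NOT certified by the union bound.


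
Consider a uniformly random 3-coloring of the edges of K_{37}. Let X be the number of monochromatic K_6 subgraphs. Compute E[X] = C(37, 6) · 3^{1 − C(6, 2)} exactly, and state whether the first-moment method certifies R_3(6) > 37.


E[X] = C(37, 6) · 3^{1 − 15} = 2324784 · 3^{−14} = 2324784/4782969.
As a reduced fraction: E[X] = 774928/1594323 ≈ 0.4861.
Is E[X] < 1? YES.
Since E[X] < 1, there exists a 3-coloring of K_{37} with no monochromatic K_6; hence R_3(6) > 37.

E[X] = 774928/1594323 ≈ 0.4861; E[X] < 1, so R_3(6) > 37.


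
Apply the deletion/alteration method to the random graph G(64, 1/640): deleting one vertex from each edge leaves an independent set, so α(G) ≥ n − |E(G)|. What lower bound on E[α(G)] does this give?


E[|E(G)|] = C(64, 2)·p = 2016 · (1/640) = 63/20.
E[α(G)] ≥ n − E[|E(G)|] = 64 − 63/20 = 1217/20.
Numerically: ≈ 60.85000.
(This is only a lower bound; the true E[α(G)] may be larger.)

E[α(G)] ≥ 1217/20 ≈ 60.85000.


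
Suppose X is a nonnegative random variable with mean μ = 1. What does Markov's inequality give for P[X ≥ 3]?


μ = E[X] = 1, a = 3.
Markov: P[X ≥ 3] ≤ μ/a = (1)/3 = 1/3.
Numerically: ≈ 0.333.
(Since a = 3 > μ = 1.000, the bound 1/3 is < 1 and informative.)

P[X ≥ 3] ≤ 1/3 ≈ 0.333.


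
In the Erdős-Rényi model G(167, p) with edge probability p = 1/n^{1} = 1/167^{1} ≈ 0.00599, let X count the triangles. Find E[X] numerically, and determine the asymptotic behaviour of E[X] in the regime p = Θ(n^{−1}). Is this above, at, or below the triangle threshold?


Number of potential triangles: C(167, 3) = 762355.
Each occurs with probability p³ ≈ (0.00599)³ ≈ 2.14709e-07.
By linearity: E[X] = C(167, 3)·p³ ≈ 762355 · 2.14709e-07 ≈ 0.164.
Here α = 1, so p = 1/n is exactly at the triangle threshold p ~ 1/n. Asymptotically E[X] → c³/6 = 1³/6 = 1/6 ≈ 0.167, a bounded constant. In this regime the triangle count is asymptotically Poisson(c³/6).

E[X] ≈ 0.164; in regime p = Θ(1/n^{1}) E[X] stays bounded (at the triangle threshold p ~ 1/n).


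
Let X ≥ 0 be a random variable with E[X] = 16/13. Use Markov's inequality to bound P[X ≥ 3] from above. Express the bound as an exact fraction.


μ = E[X] = 16/13, a = 3.
Markov: P[X ≥ 3] ≤ μ/a = (16/13)/3 = 16/39.
Numerically: ≈ 0.410256.
(Since a = 3 > μ = 1.230769, the bound 16/39 is < 1 and informative.)

P[X ≥ 3] ≤ 16/39 ≈ 0.410256.


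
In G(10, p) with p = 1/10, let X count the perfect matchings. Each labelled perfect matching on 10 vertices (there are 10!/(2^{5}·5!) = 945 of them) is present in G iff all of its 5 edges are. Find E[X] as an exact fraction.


K_10 has 10!/(2^{5}·5!) = 945 labelled perfect matchings.
For each such perfect matching H, let X_H = 1 if all 5 edges of H are present in G. Then P[X_H = 1] = p^{5} = (1/10)^{5} = 1/100000.
By linearity: E[X] = Σ_H E[X_H] = 945 · p^{5} = 945 · 1/100000 = 189/20000.
Numerically: E[X] ≈ 0.00945.

E[X] = 945 · (1/10)^{5} = 189/20000 ≈ 0.00945.


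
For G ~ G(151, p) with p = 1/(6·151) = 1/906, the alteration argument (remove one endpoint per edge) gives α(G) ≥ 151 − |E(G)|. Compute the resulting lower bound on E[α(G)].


E[|E(G)|] = C(151, 2)·p = 11325 · (1/906) = 25/2.
E[α(G)] ≥ n − E[|E(G)|] = 151 − 25/2 = 277/2.
Numerically: ≈ 138.5000.
(This is only a lower bound; the true E[α(G)] may be larger.)

E[α(G)] ≥ 277/2 ≈ 138.5000.


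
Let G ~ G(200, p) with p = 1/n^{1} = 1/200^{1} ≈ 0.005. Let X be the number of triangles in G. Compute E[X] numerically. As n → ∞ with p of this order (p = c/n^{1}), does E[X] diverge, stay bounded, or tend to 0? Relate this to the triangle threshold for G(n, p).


Number of potential triangles: C(200, 3) = 1313400.
Each occurs with probability p³ ≈ (0.005)³ ≈ 1.25000e-07.
By linearity: E[X] = C(200, 3)·p³ ≈ 1313400 · 1.25000e-07 ≈ 0.164.
Here α = 1, so p = 1/n is exactly at the triangle threshold p ~ 1/n. Asymptotically E[X] → c³/6 = 1³/6 = 1/6 ≈ 0.167, a bounded constant. In this regime the triangle count is asymptotically Poisson(c³/6).

E[X] ≈ 0.164; in regime p = Θ(1/n^{1}) E[X] stays bounded (at the triangle threshold p ~ 1/n).


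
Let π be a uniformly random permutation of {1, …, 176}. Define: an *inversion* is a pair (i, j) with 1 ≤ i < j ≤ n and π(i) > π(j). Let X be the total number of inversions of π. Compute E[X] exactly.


Write X = Σ X_I over the C(176, 2) = 15400 pairs i < j, with X_I the indicator of one inversion.
There are 15400 indicators.
For each fixed pair i < j, the values π(i) and π(j) are two distinct elements of {1, …, 176} in uniformly random order; by symmetry P[π(i) > π(j)] = 1/2.
By linearity: E[X] = 15400 · (1/2) = C(176, 2) · (1/2) = 15400/2 = 7700 ≈ 7700.00000.

E[X] = 7700 = 7700.00000.


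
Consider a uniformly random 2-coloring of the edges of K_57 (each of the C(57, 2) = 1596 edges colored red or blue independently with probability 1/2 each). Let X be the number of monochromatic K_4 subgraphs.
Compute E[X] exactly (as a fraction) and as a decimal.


Let X = Σ_S X_S over the C(57, 4) = 395010 subsets S of size 4, where X_S = 1 if the K_4 on S is monochromatic.
For a fixed S, the K_4 on S has C(4, 2) = 6 edges. P[all 6 edges red] = (1/2)^6, and likewise for blue, so P[monochromatic] = 2·(1/2)^6 = 2^{1 − 6} = 1/32.
By linearity of expectation: E[X] = C(57, 4) · 2^{1 − 6} = 395010 · 1/32 = 197505/16.
Numerically: E[X] ≈ 12344.062500.

E[X] = C(57,4)·2^(1−C(4,2)) = 197505/16 ≈ 12344.062500.


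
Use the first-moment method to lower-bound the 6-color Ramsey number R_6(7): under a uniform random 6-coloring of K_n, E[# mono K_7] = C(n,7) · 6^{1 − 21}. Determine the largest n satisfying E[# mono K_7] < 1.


We need C(n, 7) · 6^{1 − 21} < 1, i.e. C(n, 7) < 6^{21 − 1} = 3656158440062976.
Check values of n near the boundary:
  n = 564: C(564, 7) = 3469685994423792; 3469685994423792 < 3656158440062976? YES
  n = 565: C(565, 7) = 3513212521235560; 3513212521235560 < 3656158440062976? YES
  n = 566: C(566, 7) = 3557206237959440; 3557206237959440 < 3656158440062976? YES
  n = 567: C(567, 7) = 3601671315933933; 3601671315933933 < 3656158440062976? YES
  n = 568: C(568, 7) = 3646611956239704; 3646611956239704 < 3656158440062976? YES
  n = 569: C(569, 7) = 3692032389858348; 3692032389858348 < 3656158440062976? NO
  n = 570: C(570, 7) = 3737936877831720; 3737936877831720 < 3656158440062976? NO
  n = 571: C(571, 7) = 3784329711421830; 3784329711421830 < 3656158440062976? NO
The largest n with C(n, 7) < 3656158440062976 is n = 568 (where E[X] = 16882462760369/16926659444736 ≈ 0.99739). Hence R_6(7) > 568, i.e. R_6(7) ≥ 569.

Largest n = 568; hence R_6(7) > 568.


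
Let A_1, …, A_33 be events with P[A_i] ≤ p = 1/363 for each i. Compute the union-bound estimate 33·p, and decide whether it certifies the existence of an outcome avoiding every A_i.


Union bound: P[∪_{i=1}^{33} A_i] ≤ Σ_i P[A_i] ≤ 33·p = 33·(1/363) = 1/11.
Numerically: 1/11 ≈ 0.091.
Is 1/11 < 1? YES.
Since P[∪ A_i] ≤ 1/11 < 1, the complement has P[∩ A_i^c] ≥ 1 − 1/11 = 10/11 > 0, so some outcome avoids every A_i.

33·p = 1/11 ≈ 0.091; existence CERTIFIED by the union bound.


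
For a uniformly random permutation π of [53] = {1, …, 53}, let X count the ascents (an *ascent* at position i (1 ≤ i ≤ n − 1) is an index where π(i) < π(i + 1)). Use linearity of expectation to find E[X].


Write X = Σ X_I over i = 1, …, 52, with X_I the indicator of one ascent.
There are 52 indicators.
For each fixed i, the pair (π(i), π(i+1)) is a uniformly random ordered pair of distinct values from {1, …, 53}; by symmetry P[π(i) < π(i+1)] = 1/2.
By linearity: E[X] = 52 · (1/2) = (53 − 1) · (1/2) = 26 ≈ 26.00000.

E[X] = 26 = 26.00000.


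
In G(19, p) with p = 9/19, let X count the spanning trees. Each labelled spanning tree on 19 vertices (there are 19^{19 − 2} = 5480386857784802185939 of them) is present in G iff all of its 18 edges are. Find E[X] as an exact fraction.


K_19 has 19^{19 − 2} = 5480386857784802185939 labelled spanning trees.
For each such spanning tree H, let X_H = 1 if all 18 edges of H are present in G. Then P[X_H = 1] = p^{18} = (9/19)^{18} = 150094635296999121/104127350297911241532841.
By linearity: E[X] = Σ_H E[X_H] = 5480386857784802185939 · p^{18} = 5480386857784802185939 · 150094635296999121/104127350297911241532841 = 150094635296999121/19.
Numerically: E[X] ≈ 7.89972e+15.

E[X] = 5480386857784802185939 · (9/19)^{18} = 150094635296999121/19 ≈ 7.89972e+15.


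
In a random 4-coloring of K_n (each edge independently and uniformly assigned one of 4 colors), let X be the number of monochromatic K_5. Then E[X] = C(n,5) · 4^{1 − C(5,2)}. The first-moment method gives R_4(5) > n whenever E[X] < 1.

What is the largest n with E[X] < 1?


We need C(n, 5) · 4^{1 − 10} < 1, i.e. C(n, 5) < 4^{10 − 1} = 262144.
Check values of n near the boundary:
  n = 29: C(29, 5) = 118755; 118755 < 262144? YES
  n = 30: C(30, 5) = 142506; 142506 < 262144? YES
  n = 31: C(31, 5) = 169911; 169911 < 262144? YES
  n = 32: C(32, 5) = 201376; 201376 < 262144? YES
  n = 33: C(33, 5) = 237336; 237336 < 262144? YES
  n = 34: C(34, 5) = 278256; 278256 < 262144? NO
  n = 35: C(35, 5) = 324632; 324632 < 262144? NO
The largest n with C(n, 5) < 262144 is n = 33 (where E[X] = 29667/32768 ≈ 0.9054). Hence R_4(5) > 33, i.e. R_4(5) ≥ 34.

Largest n = 33; hence R_4(5) > 33.


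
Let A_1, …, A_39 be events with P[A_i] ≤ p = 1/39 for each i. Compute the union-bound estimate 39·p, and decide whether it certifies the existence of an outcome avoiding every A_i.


Union bound: P[∪_{i=1}^{39} A_i] ≤ Σ_i P[A_i] ≤ 39·p = 39·(1/39) = 1.
Numerically: 1 ≈ 1.0000000.
Is 1 < 1? NO.
Since the bound 1 is ≥ 1, the union bound is uninformative here; it does NOT by itself certify existence.

39·p = 1 ≈ 1.0000000; existence NOT certified by the union bound.


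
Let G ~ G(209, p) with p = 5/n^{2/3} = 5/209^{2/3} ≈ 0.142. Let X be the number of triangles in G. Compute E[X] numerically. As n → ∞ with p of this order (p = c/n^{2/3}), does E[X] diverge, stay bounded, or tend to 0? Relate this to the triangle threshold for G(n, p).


Number of potential triangles: C(209, 3) = 1499784.
Each occurs with probability p³ ≈ (0.142)³ ≈ 2.86166e-03.
By linearity: E[X] = C(209, 3)·p³ ≈ 1499784 · 2.86166e-03 ≈ 4291.866.
Since α = 2/3 < 1, p = c/n^{2/3} ≫ 1/n is above the triangle threshold p ~ 1/n. Asymptotically E[X] ~ (c³/6)·n^{3(1−α)} = (5³/6)·n^{1} → ∞; triangles are abundant w.h.p.

E[X] ≈ 4291.866; in regime p = Θ(1/n^{2/3}) E[X] diverges (above the triangle threshold p ~ 1/n).


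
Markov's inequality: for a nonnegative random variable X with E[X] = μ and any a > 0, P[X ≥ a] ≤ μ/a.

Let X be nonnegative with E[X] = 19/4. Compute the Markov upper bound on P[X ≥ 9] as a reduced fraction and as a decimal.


μ = E[X] = 19/4, a = 9.
Markov: P[X ≥ 9] ≤ μ/a = (19/4)/9 = 19/36.
Numerically: ≈ 0.527778.
(Since a = 9 > μ = 4.750000, the bound 19/36 is < 1 and informative.)

P[X ≥ 9] ≤ 19/36 ≈ 0.527778.


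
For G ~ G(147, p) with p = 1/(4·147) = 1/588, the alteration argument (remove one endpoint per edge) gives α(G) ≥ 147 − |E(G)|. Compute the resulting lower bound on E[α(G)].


E[|E(G)|] = C(147, 2)·p = 10731 · (1/588) = 73/4.
E[α(G)] ≥ n − E[|E(G)|] = 147 − 73/4 = 515/4.
Numerically: ≈ 128.750000.
(This is only a lower bound; the true E[α(G)] may be larger.)

E[α(G)] ≥ 515/4 ≈ 128.750000.


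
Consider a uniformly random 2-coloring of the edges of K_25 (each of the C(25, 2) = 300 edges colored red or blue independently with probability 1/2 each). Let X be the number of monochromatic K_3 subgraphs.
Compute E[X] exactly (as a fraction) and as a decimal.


Let X = Σ_S X_S over the C(25, 3) = 2300 subsets S of size 3, where X_S = 1 if the K_3 on S is monochromatic.
For a fixed S, the K_3 on S has C(3, 2) = 3 edges. P[all 3 edges red] = (1/2)^3, and likewise for blue, so P[monochromatic] = 2·(1/2)^3 = 2^{1 − 3} = 1/4.
By linearity: E[X] = C(25, 3) · 2^{1 − 3} = 2300 · 1/4 = 575.
Numerically: E[X] ≈ 575.00000.

E[X] = C(25,3)·2^(1−C(3,2)) = 575 ≈ 575.00000.


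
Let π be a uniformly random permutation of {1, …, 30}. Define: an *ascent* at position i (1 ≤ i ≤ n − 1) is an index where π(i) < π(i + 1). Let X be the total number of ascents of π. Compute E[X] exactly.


Write X = Σ X_I over i = 1, …, 29, with X_I the indicator of one ascent.
There are 29 indicators.
For each fixed i, the pair (π(i), π(i+1)) is a uniformly random ordered pair of distinct values from {1, …, 30}; by symmetry P[π(i) < π(i+1)] = 1/2.
By linearity: E[X] = 29 · (1/2) = (30 − 1) · (1/2) = 29/2 ≈ 14.500.

E[X] = 29/2 = 14.500.
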